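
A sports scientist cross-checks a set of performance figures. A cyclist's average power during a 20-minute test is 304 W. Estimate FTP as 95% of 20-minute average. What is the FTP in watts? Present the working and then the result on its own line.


FTP = 20-min power * 0.95
= 304 * 0.95
= 288.8 W

288.8 W


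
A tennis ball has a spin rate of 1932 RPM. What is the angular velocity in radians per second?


Convert RPM to rad/s: multiply by 2*pi and divide by 60
omega = 1932 * 2 * pi / 60
= 202.319 rad/s

202.319 rad/s


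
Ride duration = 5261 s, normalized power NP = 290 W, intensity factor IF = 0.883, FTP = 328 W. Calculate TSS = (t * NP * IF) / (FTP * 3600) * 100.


Numerator = 5261 * 290 * 0.883 = 1347184.27
Denominator = 328 * 3600 = 1180800
TSS = 1347184.27 / 1180800 * 100
= 114.09

114.09 TSS


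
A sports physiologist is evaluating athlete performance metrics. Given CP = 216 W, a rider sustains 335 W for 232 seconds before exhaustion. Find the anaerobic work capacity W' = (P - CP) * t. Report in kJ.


Excess power = 335 - 216 = 119 W
Work above CP = 119 * 232 = 27608 J
W' = 27.608 kJ

27.608 kJ


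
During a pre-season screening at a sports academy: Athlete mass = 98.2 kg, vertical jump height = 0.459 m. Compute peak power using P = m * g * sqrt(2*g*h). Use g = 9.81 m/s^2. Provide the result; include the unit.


sqrt(2 * 9.81 * 0.459) = sqrt(9.00558) = 3.00093 m/s
P = 98.2 * 9.81 * 3.00093
= 2890.92 W

2890.92 W


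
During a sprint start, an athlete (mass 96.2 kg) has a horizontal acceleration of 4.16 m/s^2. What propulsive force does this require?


Propulsive force = mass * acceleration
= 96.2 kg * 4.16 m/s^2
= 400.19 N

400.19 N


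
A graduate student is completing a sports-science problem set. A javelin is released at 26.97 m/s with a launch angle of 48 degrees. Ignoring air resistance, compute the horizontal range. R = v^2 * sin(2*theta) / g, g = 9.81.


Launch speed squared = 727.3809
sin(2 * 48 deg) = 0.994522
Range = 727.3809 * 0.994522 / 9.81
= 73.741 m

73.741 m


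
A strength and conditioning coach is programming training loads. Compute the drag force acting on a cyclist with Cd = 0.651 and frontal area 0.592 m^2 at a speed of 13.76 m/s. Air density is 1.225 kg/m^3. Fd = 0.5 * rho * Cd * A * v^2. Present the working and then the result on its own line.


Step 1: v^2 = 189.3376
Step 2: Fd = 0.5 * 1.225 * 0.651 * 0.592 * 189.3376
= 44.694 N

44.694 N


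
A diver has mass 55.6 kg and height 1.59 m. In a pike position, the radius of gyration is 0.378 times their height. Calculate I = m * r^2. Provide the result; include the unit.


r = 0.378 * 1.59 = 0.60102 m
I = m * r^2 = 55.6 * 0.361225 = 20.084 kg*m^2

20.084 kg*m^2


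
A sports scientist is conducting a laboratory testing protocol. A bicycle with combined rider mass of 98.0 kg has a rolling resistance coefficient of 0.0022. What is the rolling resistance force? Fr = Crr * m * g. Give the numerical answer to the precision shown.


Fr = 0.0022 * 98.0 * 9.81
= 0.2156 * 9.81
= 2.115 N

2.115 N


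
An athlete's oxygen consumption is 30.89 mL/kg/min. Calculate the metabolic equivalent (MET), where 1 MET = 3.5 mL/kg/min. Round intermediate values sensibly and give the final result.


MET = VO2 / 3.5
= 30.89 / 3.5
= 8.83 METs

8.83 METs


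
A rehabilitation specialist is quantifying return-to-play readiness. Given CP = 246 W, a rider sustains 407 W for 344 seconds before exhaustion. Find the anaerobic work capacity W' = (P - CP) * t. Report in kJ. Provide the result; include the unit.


Excess power = 407 - 246 = 161 W
Work above CP = 161 * 344 = 55384 J
W' = 55.384 kJ

55.384 kJ


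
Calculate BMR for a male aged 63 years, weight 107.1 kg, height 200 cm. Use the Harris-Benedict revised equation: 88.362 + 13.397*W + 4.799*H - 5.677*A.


Substituting values:
W term = 13.397 * 107.1 = 1434.8187
H term = 4.799 * 200 = 959.8
A term = 5.677 * 63 = 357.651
BMR = 2125.33 kcal/day

2125.33 kcal/day


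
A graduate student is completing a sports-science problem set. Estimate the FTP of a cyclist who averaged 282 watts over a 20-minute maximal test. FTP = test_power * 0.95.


FTP = 282 * 0.95 = 267.9 W

267.9 W


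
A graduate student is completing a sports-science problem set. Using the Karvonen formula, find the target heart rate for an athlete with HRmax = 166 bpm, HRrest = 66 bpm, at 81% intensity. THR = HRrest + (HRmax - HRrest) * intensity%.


HRR = 166 - 66 = 100
THR = 66 + 100 * 0.81
= 66 + 81.0
= 147.0 bpm

147.0 bpm


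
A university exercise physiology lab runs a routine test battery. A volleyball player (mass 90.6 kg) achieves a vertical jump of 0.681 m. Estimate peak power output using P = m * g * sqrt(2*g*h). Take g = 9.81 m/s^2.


2 * g * h = 2 * 9.81 * 0.681 = 13.36122
sqrt(13.36122) = 3.6553 m/s
P = 90.6 * 9.81 * 3.6553 = 3248.78 W

3248.78 W


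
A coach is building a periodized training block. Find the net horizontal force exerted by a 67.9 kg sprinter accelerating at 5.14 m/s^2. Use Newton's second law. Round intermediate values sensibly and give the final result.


Newton's second law: F = m * a
F = 67.9 * 5.14 = 349.01 N

349.01 N


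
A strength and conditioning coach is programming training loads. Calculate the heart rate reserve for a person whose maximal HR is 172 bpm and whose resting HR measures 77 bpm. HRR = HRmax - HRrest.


HRmax = 172 bpm
HRrest = 77 bpm
HRR = 172 - 77 = 95 bpm

95 bpm


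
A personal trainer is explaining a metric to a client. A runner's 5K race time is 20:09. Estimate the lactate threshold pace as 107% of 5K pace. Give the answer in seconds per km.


Total race time = 20*60 + 9 = 1209 seconds
5K pace = 1209 / 5 = 241.8 sec/km
LT pace = 241.8 * 1.07 = 258.73 sec/km

258.73 s/km


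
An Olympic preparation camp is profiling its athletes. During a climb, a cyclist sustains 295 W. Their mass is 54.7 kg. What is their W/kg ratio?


Power-to-weight = 295 W / 54.7 kg
= 5.393 W/kg

5.393 W/kg


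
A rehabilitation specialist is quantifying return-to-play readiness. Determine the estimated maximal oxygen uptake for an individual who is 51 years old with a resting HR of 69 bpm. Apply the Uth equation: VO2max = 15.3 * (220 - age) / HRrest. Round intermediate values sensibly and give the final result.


HRmax = 220 - 51 = 169
VO2max = 15.3 * (169 / 69)
= 15.3 * 2.4493
= 37.47 mL/kg/min

37.47 mL/kg/min


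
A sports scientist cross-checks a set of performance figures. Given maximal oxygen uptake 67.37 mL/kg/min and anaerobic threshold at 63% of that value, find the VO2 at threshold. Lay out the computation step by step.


Percentage as decimal = 0.63
VO2 at AT = 67.37 * 0.63 = 42.44 mL/kg/min

42.44 mL/kg/min


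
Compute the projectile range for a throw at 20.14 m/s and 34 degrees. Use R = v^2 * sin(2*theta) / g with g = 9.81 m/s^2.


Two times the angle = 68 degrees
sin(68) = 0.927184
R = 405.6196 * 0.927184 / 9.81 = 38.337 m

38.337 m


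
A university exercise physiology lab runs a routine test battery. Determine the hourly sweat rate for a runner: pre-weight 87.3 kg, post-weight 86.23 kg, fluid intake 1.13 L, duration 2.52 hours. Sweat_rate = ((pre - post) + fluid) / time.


Mass lost = 87.3 - 86.23 = 1.07 kg
Add fluid consumed: 1.07 + 1.13 = 2.2 L total sweat
Sweat rate = 2.2 / 2.52 = 0.873 L/h

0.873 L/h


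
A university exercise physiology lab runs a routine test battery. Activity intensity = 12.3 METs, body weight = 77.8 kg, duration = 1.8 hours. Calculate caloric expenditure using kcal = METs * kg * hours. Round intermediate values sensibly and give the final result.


kcal = 12.3 * 77.8 * 1.8
= 956.94 * 1.8
= 1722.49 kcal

1722.49 kcal


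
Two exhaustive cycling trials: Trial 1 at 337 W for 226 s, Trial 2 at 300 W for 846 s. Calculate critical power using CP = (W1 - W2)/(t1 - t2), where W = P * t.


W1 = 337 * 226 = 76162 J
W2 = 300 * 846 = 253800 J
CP = (76162 - 253800) / (226 - 846)
= -177638 / -620
= 286.51 W

286.51 W


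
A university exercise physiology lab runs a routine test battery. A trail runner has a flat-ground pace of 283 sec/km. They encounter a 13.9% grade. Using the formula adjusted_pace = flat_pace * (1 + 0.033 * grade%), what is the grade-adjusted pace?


Grade factor = 1 + 0.033 * 13.9 = 1.4587
Adjusted = 283 * 1.4587 = 412.81 sec/km

412.81 s/km


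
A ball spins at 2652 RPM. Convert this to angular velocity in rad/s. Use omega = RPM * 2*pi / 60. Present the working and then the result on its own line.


omega = 2652 * 2 * pi / 60
= 2652 * 6.28318531 / 60
= 16663.007 / 60
= 277.717 rad/s

277.717 rad/s


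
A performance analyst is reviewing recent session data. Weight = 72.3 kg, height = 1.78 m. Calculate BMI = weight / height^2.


height^2 = 1.78^2 = 3.1684
BMI = 72.3 / 3.1684 = 22.82 kg/m^2

22.82 kg/m^2


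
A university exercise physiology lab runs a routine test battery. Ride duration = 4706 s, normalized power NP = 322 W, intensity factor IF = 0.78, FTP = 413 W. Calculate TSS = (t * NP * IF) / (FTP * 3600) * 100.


Numerator = 4706 * 322 * 0.78 = 1181958.96
Denominator = 413 * 3600 = 1486800
TSS = 1181958.96 / 1486800 * 100
= 79.5

79.5 TSS


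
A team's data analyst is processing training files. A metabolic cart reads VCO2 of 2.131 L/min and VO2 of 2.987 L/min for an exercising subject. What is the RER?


RER = VCO2 / VO2 = 2.131 / 2.987 = 0.7134

0.7134


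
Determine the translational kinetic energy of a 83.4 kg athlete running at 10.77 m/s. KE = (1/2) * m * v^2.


KE = 0.5 * m * v^2
= 0.5 * 83.4 * 10.77^2
= 0.5 * 83.4 * 115.9929
= 4836.9 J

4836.9 J


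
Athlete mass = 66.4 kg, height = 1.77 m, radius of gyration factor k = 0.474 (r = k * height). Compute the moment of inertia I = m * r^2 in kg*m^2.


r = k * height = 0.474 * 1.77 = 0.83898 m
r^2 = 0.83898^2 = 0.703887
I = 66.4 * 0.703887 = 46.738 kg*m^2

46.738 kg*m^2


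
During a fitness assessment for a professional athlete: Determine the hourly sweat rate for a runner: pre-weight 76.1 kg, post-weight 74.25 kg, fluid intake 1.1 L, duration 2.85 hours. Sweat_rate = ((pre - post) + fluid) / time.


Mass lost = 76.1 - 74.25 = 1.85 kg
Add fluid consumed: 1.85 + 1.1 = 2.95 L total sweat
Sweat rate = 2.95 / 2.85 = 1.035 L/h

1.035 L/h


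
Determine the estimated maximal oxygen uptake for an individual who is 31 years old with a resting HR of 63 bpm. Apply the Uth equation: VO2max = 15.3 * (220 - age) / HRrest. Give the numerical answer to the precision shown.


HRmax = 220 - 31 = 189
VO2max = 15.3 * (189 / 63)
= 15.3 * 3.0
= 45.9 mL/kg/min

45.9 mL/kg/min


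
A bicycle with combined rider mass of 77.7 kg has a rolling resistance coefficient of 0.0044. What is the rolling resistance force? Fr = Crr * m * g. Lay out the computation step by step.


Fr = 0.0044 * 77.7 * 9.81
= 0.34188 * 9.81
= 3.354 N

3.354 N


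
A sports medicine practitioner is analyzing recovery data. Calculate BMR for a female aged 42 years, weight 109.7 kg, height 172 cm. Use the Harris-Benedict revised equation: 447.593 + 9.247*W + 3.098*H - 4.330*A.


Substituting values:
W term = 9.247 * 109.7 = 1014.3959
H term = 3.098 * 172 = 532.856
A term = 4.330 * 42 = 181.86
BMR = 1812.98 kcal/day

1812.98 kcal/day


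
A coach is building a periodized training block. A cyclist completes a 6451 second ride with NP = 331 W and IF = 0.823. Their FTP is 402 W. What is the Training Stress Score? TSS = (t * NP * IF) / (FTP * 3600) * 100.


t * NP * IF = 6451 * 331 * 0.823 = 1757336.263
FTP * 3600 = 1447200
TSS = (1757336.263 / 1447200) * 100 = 121.43

121.43 TSS


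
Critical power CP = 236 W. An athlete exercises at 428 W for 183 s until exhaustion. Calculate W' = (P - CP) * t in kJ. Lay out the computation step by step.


P - CP = 428 - 236 = 192 W
W' = 192 * 183 = 35136 J
= 35136 / 1000 = 35.136 kJ

35.136 kJ


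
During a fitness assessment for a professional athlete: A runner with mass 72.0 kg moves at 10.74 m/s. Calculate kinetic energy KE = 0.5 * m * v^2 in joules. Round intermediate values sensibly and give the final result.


v^2 = 10.74^2 = 115.3476
KE = 0.5 * 72.0 * 115.3476
= 4152.51 J

4152.51 J


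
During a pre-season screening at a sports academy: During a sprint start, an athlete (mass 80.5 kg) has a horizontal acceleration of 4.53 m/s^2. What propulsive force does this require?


Propulsive force = mass * acceleration
= 80.5 kg * 4.53 m/s^2
= 364.67 N

364.67 N


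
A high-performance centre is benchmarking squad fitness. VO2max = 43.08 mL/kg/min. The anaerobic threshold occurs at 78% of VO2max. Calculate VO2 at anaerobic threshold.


AT fraction = 78 / 100 = 0.78
AT VO2 = 43.08 * 0.78
= 33.6 mL/kg/min

33.6 mL/kg/min


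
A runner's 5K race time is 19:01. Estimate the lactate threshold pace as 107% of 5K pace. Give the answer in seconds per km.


Total race time = 19*60 + 1 = 1141 seconds
5K pace = 1141 / 5 = 228.2 sec/km
LT pace = 228.2 * 1.07 = 244.17 sec/km

244.17 s/km


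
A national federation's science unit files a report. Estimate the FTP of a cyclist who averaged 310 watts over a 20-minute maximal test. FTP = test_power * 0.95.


FTP = 310 * 0.95 = 294.5 W

294.5 W


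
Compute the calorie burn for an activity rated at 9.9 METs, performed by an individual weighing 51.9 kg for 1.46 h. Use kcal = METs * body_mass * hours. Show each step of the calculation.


Product of METs and mass = 9.9 * 51.9 = 513.81
Total kcal = 513.81 * 1.46 = 750.16 kcal

750.16 kcal


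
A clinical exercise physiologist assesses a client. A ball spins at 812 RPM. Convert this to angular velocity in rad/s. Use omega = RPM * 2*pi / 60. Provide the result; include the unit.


omega = 812 * 2 * pi / 60
= 812 * 6.28318531 / 60
= 5101.946 / 60
= 85.032 rad/s

85.032 rad/s


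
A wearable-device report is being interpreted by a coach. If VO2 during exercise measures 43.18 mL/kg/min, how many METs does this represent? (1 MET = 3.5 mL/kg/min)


METs = VO2 / 3.5 = 43.18 / 3.5 = 12.34

12.34 METs


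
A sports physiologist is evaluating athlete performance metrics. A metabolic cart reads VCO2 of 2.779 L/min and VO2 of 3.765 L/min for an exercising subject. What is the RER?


RER = VCO2 / VO2 = 2.779 / 3.765 = 0.7381

0.7381


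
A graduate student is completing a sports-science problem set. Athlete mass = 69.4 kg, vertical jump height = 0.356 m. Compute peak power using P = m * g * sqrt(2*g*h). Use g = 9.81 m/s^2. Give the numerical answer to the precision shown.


sqrt(2 * 9.81 * 0.356) = sqrt(6.98472) = 2.642862 m/s
P = 69.4 * 9.81 * 2.642862
= 1799.3 W

1799.3 W


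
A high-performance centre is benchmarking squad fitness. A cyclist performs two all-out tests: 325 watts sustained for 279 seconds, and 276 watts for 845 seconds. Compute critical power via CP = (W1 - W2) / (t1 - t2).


W1 = P1 * t1 = 325 * 279 = 90675 J
W2 = P2 * t2 = 276 * 845 = 233220 J
CP = (90675 - 233220) / (279 - 845)
= 251.85 W

251.85 W


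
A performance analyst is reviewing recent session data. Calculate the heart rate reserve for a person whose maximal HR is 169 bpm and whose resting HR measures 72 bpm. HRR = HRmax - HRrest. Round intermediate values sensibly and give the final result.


HRmax = 169 bpm
HRrest = 72 bpm
HRR = 169 - 72 = 97 bpm

97 bpm


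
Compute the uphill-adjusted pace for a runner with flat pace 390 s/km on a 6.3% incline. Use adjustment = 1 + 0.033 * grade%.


Adjustment factor = 1 + 0.033 * 6.3 = 1.2079
Grade-adjusted pace = 390 * 1.2079 = 471.08 s/km

471.08 s/km


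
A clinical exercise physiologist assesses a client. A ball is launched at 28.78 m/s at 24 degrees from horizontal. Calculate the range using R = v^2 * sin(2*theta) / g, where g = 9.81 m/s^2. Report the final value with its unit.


sin(2 * 24) = sin(48) = 0.743145
v^2 = 28.78^2 = 828.2884
R = 828.2884 * 0.743145 / 9.81
= 62.746 m

62.746 m


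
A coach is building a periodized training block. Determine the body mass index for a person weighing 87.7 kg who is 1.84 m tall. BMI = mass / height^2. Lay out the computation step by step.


BMI = mass / height^2
= 87.7 / 1.84^2
= 87.7 / 3.3856
= 25.9 kg/m^2

25.9 kg/m^2


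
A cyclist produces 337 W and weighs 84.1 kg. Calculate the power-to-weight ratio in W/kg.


P/W = power / mass
= 337 / 84.1
= 4.007 W/kg

4.007 W/kg


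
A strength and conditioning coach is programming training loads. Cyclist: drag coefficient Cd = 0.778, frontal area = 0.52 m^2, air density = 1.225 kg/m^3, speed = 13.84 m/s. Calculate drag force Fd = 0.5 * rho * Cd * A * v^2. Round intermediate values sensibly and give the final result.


v^2 = 13.84^2 = 191.5456
Fd = 0.5 * 1.225 * 0.778 * 0.52 * 191.5456
= 47.464 N

47.464 N


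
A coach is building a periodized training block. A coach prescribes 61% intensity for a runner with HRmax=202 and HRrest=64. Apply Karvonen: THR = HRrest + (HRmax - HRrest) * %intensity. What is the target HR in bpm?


Heart rate reserve = 202 - 64 = 138
Intensity fraction = 61 / 100 = 0.61
THR = 64 + 138 * 0.61 = 148.18 bpm

148.18 bpm


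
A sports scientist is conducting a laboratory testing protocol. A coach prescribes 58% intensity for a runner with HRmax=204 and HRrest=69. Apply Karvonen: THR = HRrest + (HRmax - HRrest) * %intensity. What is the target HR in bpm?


Heart rate reserve = 204 - 69 = 135
Intensity fraction = 58 / 100 = 0.58
THR = 69 + 135 * 0.58 = 147.3 bpm

147.3 bpm


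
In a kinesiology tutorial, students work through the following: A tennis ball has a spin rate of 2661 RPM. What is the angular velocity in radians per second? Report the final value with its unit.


Convert RPM to rad/s: multiply by 2*pi and divide by 60
omega = 2661 * 2 * pi / 60
= 278.659 rad/s

278.659 rad/s


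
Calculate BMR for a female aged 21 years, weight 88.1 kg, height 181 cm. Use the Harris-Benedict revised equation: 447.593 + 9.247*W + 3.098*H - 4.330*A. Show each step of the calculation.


Substituting values:
W term = 9.247 * 88.1 = 814.6607
H term = 3.098 * 181 = 560.738
A term = 4.330 * 21 = 90.93
BMR = 1732.06 kcal/day

1732.06 kcal/day


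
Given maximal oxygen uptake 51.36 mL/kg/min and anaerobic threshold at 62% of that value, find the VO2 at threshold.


Percentage as decimal = 0.62
VO2 at AT = 51.36 * 0.62 = 31.84 mL/kg/min

31.84 mL/kg/min


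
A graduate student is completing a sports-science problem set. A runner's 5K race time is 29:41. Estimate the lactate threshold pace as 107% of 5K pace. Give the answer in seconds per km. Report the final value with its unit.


Total race time = 29*60 + 41 = 1781 seconds
5K pace = 1781 / 5 = 356.2 sec/km
LT pace = 356.2 * 1.07 = 381.13 sec/km

381.13 s/km


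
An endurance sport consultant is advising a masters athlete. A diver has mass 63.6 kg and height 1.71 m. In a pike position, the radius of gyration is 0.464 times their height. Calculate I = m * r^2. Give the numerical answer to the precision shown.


r = 0.464 * 1.71 = 0.79344 m
I = m * r^2 = 63.6 * 0.629547 = 40.039 kg*m^2

40.039 kg*m^2


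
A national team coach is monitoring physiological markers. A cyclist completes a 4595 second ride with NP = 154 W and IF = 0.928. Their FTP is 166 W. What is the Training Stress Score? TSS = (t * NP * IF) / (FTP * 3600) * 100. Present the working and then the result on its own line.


t * NP * IF = 4595 * 154 * 0.928 = 656680.64
FTP * 3600 = 597600
TSS = (656680.64 / 597600) * 100 = 109.89

109.89 TSS


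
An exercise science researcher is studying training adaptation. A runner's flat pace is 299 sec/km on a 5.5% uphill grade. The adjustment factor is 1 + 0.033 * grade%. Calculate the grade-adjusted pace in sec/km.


Factor = 1 + 0.033 * 5.5 = 1.1815
Adjusted pace = 299 * 1.1815
= 353.27 sec/km

353.27 s/km


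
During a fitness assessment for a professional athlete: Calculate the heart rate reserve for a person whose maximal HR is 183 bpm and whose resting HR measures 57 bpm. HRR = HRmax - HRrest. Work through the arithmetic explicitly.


HRmax = 183 bpm
HRrest = 57 bpm
HRR = 183 - 57 = 126 bpm

126 bpm


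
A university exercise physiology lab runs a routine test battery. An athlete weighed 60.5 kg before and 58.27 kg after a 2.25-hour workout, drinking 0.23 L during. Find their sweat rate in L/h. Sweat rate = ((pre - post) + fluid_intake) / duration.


Body mass change = 2.23 kg
Total sweat loss = 2.23 + 0.23 = 2.46 L
Rate = 2.46 / 2.25 = 1.093 L/h

1.093 L/h


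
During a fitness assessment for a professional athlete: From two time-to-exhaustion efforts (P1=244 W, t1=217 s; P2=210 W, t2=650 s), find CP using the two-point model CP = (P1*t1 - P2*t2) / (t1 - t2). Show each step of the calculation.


Work in trial 1 = 52948 J
Work in trial 2 = 136500 J
Delta work = -83552 J
Delta time = -433 s
CP = -83552 / -433 = 192.96 W

192.96 W


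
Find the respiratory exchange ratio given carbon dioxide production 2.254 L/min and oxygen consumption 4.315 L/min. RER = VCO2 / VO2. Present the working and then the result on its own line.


VCO2 = 2.254 L/min
VO2 = 4.315 L/min
RER = 2.254 / 4.315 = 0.5224

0.5224


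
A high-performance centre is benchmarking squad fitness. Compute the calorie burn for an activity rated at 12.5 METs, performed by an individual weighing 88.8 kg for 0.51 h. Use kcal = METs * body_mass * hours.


Product of METs and mass = 12.5 * 88.8 = 1110.0
Total kcal = 1110.0 * 0.51 = 566.1 kcal

566.1 kcal


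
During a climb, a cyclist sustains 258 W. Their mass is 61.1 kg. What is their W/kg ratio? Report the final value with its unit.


Power-to-weight = 258 W / 61.1 kg
= 4.223 W/kg

4.223 W/kg


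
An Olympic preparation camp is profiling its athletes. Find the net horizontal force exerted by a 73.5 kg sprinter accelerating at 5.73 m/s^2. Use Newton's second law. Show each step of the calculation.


Newton's second law: F = m * a
F = 73.5 * 5.73 = 421.16 N

421.16 N


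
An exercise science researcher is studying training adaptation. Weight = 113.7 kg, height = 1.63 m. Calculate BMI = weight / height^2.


height^2 = 1.63^2 = 2.6569
BMI = 113.7 / 2.6569 = 42.79 kg/m^2

42.79 kg/m^2


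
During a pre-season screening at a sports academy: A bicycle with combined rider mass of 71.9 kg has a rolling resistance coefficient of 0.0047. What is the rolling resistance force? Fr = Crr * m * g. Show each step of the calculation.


Fr = 0.0047 * 71.9 * 9.81
= 0.33793 * 9.81
= 3.315 N

3.315 N


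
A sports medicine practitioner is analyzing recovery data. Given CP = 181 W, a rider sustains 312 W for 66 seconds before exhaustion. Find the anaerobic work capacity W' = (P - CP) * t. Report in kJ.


Excess power = 312 - 181 = 131 W
Work above CP = 131 * 66 = 8646 J
W' = 8.646 kJ

8.646 kJ


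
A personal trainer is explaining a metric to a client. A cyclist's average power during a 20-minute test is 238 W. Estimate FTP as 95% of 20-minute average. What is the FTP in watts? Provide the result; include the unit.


FTP = 20-min power * 0.95
= 238 * 0.95
= 226.1 W

226.1 W


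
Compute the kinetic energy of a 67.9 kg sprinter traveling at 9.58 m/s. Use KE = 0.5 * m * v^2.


Velocity squared = 91.7764
KE = 0.5 * 67.9 * 91.7764 = 3115.81 J

3115.81 J


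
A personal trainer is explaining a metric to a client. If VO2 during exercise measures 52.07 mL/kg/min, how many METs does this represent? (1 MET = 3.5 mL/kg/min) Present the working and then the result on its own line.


METs = VO2 / 3.5 = 52.07 / 3.5 = 14.88

14.88 METs


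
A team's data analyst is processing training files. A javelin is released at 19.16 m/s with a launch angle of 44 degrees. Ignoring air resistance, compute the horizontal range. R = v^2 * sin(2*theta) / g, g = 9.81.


Launch speed squared = 367.1056
sin(2 * 44 deg) = 0.999391
Range = 367.1056 * 0.999391 / 9.81
= 37.399 m

37.399 m


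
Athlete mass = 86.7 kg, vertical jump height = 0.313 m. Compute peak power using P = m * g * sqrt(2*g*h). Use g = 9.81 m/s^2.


sqrt(2 * 9.81 * 0.313) = sqrt(6.14106) = 2.478116 m/s
P = 86.7 * 9.81 * 2.478116
= 2107.7 W

2107.7 W


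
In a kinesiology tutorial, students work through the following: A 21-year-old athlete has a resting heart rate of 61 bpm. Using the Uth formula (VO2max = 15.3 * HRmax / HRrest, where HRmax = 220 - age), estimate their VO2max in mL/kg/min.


HRmax = 220 - 21 = 199 bpm
Ratio = HRmax / HRrest = 199 / 61 = 3.2623
VO2max = 15.3 * 3.2623 = 49.91 mL/kg/min

49.91 mL/kg/min


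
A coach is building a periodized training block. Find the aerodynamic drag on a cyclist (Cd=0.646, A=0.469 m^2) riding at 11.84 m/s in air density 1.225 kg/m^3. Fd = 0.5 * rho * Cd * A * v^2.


Fd = 0.5 * 1.225 * 0.646 * 0.469 * 11.84^2
= 0.5 * 1.225 * 0.646 * 0.469 * 140.1856
= 26.014 N

26.014 N


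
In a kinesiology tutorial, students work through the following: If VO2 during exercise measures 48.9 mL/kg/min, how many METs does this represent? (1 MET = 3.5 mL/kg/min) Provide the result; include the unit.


METs = VO2 / 3.5 = 48.9 / 3.5 = 13.97

13.97 METs


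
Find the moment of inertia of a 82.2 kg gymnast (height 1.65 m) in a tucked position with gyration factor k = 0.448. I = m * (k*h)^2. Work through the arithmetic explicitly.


Radius of gyration = 0.448 * 1.65 = 0.7392 m
I = 82.2 * 0.7392^2
= 82.2 * 0.546417
= 44.915 kg*m^2

44.915 kg*m^2


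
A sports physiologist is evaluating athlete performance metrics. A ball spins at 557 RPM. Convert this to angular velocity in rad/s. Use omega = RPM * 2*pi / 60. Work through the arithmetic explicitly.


omega = 557 * 2 * pi / 60
= 557 * 6.28318531 / 60
= 3499.734 / 60
= 58.329 rad/s

58.329 rad/s


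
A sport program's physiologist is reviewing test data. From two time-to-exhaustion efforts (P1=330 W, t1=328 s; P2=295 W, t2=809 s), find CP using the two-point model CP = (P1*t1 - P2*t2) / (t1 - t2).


Work in trial 1 = 108240 J
Work in trial 2 = 238655 J
Delta work = -130415 J
Delta time = -481 s
CP = -130415 / -481 = 271.13 W

271.13 W


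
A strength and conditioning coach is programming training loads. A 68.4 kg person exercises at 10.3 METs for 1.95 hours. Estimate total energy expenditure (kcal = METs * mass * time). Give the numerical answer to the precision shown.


Energy = METs * mass(kg) * time(h)
= 10.3 * 68.4 * 1.95
= 1373.81 kcal

1373.81 kcal


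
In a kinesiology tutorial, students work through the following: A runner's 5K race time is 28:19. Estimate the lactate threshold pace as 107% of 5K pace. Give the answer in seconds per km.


Total race time = 28*60 + 19 = 1699 seconds
5K pace = 1699 / 5 = 339.8 sec/km
LT pace = 339.8 * 1.07 = 363.59 sec/km

363.59 s/km


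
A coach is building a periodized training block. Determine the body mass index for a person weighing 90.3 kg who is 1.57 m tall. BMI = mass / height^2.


BMI = mass / height^2
= 90.3 / 1.57^2
= 90.3 / 2.4649
= 36.63 kg/m^2

36.63 kg/m^2


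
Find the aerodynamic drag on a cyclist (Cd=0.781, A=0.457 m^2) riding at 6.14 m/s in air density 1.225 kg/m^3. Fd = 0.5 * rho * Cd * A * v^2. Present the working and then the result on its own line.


Fd = 0.5 * 1.225 * 0.781 * 0.457 * 6.14^2
= 0.5 * 1.225 * 0.781 * 0.457 * 37.6996
= 8.242 N

8.242 N


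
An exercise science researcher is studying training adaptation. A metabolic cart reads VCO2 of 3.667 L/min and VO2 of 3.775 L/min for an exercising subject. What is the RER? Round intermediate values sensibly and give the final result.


RER = VCO2 / VO2 = 3.667 / 3.775 = 0.9714

0.9714


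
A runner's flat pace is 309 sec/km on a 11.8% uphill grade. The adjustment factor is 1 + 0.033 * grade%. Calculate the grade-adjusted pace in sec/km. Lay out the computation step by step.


Factor = 1 + 0.033 * 11.8 = 1.3894
Adjusted pace = 309 * 1.3894
= 429.32 sec/km

429.32 s/km


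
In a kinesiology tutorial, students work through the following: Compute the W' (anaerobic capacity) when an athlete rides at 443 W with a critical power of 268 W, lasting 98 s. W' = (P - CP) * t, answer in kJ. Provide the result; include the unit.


Above-CP power = 175 W
Duration = 98 s
W' = 175 * 98 = 17150 J
Convert: 17150 / 1000 = 17.15 kJ

17.15 kJ


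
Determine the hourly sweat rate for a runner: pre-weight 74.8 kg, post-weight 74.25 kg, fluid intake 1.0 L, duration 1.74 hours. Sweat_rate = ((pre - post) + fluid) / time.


Mass lost = 74.8 - 74.25 = 0.55 kg
Add fluid consumed: 0.55 + 1.0 = 1.55 L total sweat
Sweat rate = 1.55 / 1.74 = 0.891 L/h

0.891 L/h


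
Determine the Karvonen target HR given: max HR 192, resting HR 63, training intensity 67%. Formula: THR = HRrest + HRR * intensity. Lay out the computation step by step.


HRR = HRmax - HRrest = 192 - 63 = 129
THR = 63 + 129 * 0.67
= 149.43 bpm

149.43 bpm


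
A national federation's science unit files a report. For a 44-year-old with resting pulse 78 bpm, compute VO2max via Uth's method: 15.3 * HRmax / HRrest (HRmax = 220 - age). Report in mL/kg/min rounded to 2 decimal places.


Step 1: HRmax = 220 - 44 = 176 bpm
Step 2: Ratio = 176 / 78 = 2.2564
Step 3: VO2max = 15.3 * 2.2564 = 34.52 mL/kg/min

34.52 mL/kg/min


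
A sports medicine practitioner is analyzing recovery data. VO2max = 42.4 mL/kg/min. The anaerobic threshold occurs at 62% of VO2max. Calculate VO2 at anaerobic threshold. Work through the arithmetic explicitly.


AT fraction = 62 / 100 = 0.62
AT VO2 = 42.4 * 0.62
= 26.29 mL/kg/min

26.29 mL/kg/min


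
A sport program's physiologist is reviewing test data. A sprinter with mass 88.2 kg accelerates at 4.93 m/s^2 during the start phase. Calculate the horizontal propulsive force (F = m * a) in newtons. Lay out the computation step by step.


F = m * a
= 88.2 * 4.93
= 434.83 N

434.83 N


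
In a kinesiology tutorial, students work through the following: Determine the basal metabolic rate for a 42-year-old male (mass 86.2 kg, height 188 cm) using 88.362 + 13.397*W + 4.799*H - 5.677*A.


BMR = 88.362 + 13.397*86.2 + 4.799*188 - 5.677*42
= 1906.96 kcal/day

1906.96 kcal/day


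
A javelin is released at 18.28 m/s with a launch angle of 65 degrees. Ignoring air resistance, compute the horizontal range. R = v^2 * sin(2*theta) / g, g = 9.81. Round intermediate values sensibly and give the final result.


Launch speed squared = 334.1584
sin(2 * 65 deg) = 0.766044
Range = 334.1584 * 0.766044 / 9.81
= 26.094 m

26.094 m


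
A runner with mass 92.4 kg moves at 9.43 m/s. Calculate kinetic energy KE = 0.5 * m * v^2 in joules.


v^2 = 9.43^2 = 88.9249
KE = 0.5 * 92.4 * 88.9249
= 4108.33 J

4108.33 J


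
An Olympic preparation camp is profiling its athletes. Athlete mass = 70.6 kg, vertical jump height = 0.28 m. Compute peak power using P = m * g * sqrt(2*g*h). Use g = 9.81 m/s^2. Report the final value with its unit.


sqrt(2 * 9.81 * 0.28) = sqrt(5.4936) = 2.343843 m/s
P = 70.6 * 9.81 * 2.343843
= 1623.31 W

1623.31 W


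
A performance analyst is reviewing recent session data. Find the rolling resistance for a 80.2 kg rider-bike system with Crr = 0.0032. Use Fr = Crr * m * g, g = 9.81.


m * g = 80.2 * 9.81 = 786.762 N
Fr = 0.0032 * 786.762 = 2.518 N

2.518 N


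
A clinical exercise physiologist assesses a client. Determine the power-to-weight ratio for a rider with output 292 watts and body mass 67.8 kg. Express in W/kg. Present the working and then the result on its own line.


P/W = 292 / 67.8 = 4.307 W/kg

4.307 W/kg


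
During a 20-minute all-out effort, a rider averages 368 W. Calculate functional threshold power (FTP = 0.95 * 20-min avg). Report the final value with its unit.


FTP = 0.95 * 368
= 349.6 W

349.6 W


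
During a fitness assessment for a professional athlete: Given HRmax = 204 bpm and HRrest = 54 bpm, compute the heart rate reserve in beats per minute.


Heart rate reserve = maximum HR minus resting HR
HRR = 204 - 54 = 150 bpm

150 bpm


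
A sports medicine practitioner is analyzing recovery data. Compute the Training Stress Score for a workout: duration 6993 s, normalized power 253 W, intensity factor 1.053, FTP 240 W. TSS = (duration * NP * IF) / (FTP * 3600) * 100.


Product = 6993 * 253 * 1.053 = 1862998.137
Base = 240 * 3600 = 864000
TSS = 1862998.137 / 864000 * 100 = 215.62

215.62 TSS


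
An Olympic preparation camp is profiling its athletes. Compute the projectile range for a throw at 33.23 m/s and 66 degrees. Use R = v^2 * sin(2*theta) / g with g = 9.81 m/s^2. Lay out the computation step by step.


Two times the angle = 132 degrees
sin(132) = 0.743145
R = 1104.2329 * 0.743145 / 9.81 = 83.65 m

83.65 m


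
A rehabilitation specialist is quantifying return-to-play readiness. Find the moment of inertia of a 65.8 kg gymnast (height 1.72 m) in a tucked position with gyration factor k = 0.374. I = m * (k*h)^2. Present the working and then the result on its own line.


Radius of gyration = 0.374 * 1.72 = 0.64328 m
I = 65.8 * 0.64328^2
= 65.8 * 0.413809
= 27.229 kg*m^2

27.229 kg*m^2


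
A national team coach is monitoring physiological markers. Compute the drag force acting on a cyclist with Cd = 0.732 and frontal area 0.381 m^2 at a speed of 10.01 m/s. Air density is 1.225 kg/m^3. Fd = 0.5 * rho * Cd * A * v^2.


Step 1: v^2 = 100.2001
Step 2: Fd = 0.5 * 1.225 * 0.732 * 0.381 * 100.2001
= 17.116 N

17.116 N


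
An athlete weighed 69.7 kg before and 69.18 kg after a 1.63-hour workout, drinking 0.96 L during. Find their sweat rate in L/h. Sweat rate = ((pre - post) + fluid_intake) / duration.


Body mass change = 0.52 kg
Total sweat loss = 0.52 + 0.96 = 1.48 L
Rate = 1.48 / 1.63 = 0.908 L/h

0.908 L/h


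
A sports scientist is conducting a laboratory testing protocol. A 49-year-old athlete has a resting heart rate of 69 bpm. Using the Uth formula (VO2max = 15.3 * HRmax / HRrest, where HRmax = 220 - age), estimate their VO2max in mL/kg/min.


HRmax = 220 - 49 = 171 bpm
Ratio = HRmax / HRrest = 171 / 69 = 2.4783
VO2max = 15.3 * 2.4783 = 37.92 mL/kg/min

37.92 mL/kg/min


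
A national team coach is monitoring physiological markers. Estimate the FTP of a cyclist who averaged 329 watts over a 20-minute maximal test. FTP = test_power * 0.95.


FTP = 329 * 0.95 = 312.55 W

312.55 W


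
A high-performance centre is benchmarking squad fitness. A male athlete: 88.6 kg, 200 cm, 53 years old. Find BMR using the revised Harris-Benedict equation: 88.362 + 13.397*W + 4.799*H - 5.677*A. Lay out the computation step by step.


Intercept = 88.362
Weight contribution = 13.397 * 88.6 = 1186.9742
Height contribution = 4.799 * 200 = 959.8
Age contribution = 5.677 * 53 = 300.881
BMR = 88.362 + 1186.9742 + 959.8 - 300.881
= 1934.26 kcal/day

1934.26 kcal/day


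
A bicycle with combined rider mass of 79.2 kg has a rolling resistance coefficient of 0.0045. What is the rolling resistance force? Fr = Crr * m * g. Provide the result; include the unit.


Fr = 0.0045 * 79.2 * 9.81
= 0.3564 * 9.81
= 3.496 N

3.496 N


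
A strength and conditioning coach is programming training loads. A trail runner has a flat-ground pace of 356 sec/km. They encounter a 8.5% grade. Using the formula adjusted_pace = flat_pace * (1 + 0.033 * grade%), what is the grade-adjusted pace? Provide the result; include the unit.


Grade factor = 1 + 0.033 * 8.5 = 1.2805
Adjusted = 356 * 1.2805 = 455.86 sec/km

455.86 s/km


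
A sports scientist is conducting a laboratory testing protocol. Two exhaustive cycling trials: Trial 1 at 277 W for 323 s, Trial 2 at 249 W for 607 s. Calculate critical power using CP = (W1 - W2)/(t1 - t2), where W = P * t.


W1 = 277 * 323 = 89471 J
W2 = 249 * 607 = 151143 J
CP = (89471 - 151143) / (323 - 607)
= -61672 / -284
= 217.15 W

217.15 W


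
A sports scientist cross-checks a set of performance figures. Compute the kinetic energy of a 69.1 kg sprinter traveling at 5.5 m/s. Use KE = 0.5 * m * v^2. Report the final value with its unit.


Velocity squared = 30.25
KE = 0.5 * 69.1 * 30.25 = 1045.14 J

1045.14 J


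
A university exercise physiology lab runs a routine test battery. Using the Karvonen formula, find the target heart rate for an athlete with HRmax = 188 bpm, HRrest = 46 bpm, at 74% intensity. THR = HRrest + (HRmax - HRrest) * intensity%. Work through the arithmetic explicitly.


HRR = 188 - 46 = 142
THR = 46 + 142 * 0.74
= 46 + 105.08
= 151.08 bpm

151.08 bpm


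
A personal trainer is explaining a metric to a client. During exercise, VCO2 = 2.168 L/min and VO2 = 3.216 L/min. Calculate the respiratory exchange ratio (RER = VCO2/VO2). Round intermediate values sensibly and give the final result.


RER = VCO2 / VO2
= 2.168 / 3.216
= 0.6741

0.6741


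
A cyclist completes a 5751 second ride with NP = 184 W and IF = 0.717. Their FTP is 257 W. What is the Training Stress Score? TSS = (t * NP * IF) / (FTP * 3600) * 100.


t * NP * IF = 5751 * 184 * 0.717 = 758717.928
FTP * 3600 = 925200
TSS = (758717.928 / 925200) * 100 = 82.01

82.01 TSS


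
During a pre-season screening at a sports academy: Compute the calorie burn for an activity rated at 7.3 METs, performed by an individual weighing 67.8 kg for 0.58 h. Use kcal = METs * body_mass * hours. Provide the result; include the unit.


Product of METs and mass = 7.3 * 67.8 = 494.94
Total kcal = 494.94 * 0.58 = 287.07 kcal

287.07 kcal


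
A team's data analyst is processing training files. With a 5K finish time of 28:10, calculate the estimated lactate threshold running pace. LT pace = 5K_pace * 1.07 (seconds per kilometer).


Race duration = 1690 s for 5 km
Average pace = 1690 / 5 = 338.0 s/km
LT pace = 338.0 * 1.07
= 361.66 s/km

361.66 s/km


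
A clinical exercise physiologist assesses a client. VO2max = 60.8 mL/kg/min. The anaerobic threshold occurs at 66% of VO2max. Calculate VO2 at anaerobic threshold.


AT fraction = 66 / 100 = 0.66
AT VO2 = 60.8 * 0.66
= 40.13 mL/kg/min

40.13 mL/kg/min


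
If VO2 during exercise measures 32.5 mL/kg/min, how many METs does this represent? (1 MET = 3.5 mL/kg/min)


METs = VO2 / 3.5 = 32.5 / 3.5 = 9.29

9.29 METs


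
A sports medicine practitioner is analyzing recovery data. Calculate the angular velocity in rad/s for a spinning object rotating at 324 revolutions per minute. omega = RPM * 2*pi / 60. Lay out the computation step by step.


omega = RPM * 2*pi / 60
= 324 * 6.28318531 / 60
= 33.929 rad/s

33.929 rad/s


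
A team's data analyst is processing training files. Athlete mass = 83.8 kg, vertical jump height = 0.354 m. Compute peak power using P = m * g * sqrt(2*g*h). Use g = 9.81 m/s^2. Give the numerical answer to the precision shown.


sqrt(2 * 9.81 * 0.354) = sqrt(6.94548) = 2.635428 m/s
P = 83.8 * 9.81 * 2.635428
= 2166.53 W

2166.53 W


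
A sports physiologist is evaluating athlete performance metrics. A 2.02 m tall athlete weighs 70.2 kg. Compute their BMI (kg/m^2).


height^2 = 4.0804 m^2
BMI = 70.2 / 4.0804 = 17.2 kg/m^2

17.2 kg/m^2


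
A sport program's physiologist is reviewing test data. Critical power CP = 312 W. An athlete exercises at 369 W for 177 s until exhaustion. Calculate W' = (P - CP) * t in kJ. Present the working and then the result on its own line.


P - CP = 369 - 312 = 57 W
W' = 57 * 177 = 10089 J
= 10089 / 1000 = 10.089 kJ

10.089 kJ


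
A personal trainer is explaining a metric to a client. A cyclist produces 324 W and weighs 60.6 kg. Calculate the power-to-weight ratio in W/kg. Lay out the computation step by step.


P/W = power / mass
= 324 / 60.6
= 5.347 W/kg

5.347 W/kg


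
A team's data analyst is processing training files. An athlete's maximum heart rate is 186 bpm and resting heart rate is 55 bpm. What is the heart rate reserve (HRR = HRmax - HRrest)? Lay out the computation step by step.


HRR = HRmax - HRrest
= 186 - 55
= 131 bpm

131 bpm


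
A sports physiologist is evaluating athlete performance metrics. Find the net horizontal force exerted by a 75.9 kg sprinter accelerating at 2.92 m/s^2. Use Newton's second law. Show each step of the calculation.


Newton's second law: F = m * a
F = 75.9 * 2.92 = 221.63 N

221.63 N
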